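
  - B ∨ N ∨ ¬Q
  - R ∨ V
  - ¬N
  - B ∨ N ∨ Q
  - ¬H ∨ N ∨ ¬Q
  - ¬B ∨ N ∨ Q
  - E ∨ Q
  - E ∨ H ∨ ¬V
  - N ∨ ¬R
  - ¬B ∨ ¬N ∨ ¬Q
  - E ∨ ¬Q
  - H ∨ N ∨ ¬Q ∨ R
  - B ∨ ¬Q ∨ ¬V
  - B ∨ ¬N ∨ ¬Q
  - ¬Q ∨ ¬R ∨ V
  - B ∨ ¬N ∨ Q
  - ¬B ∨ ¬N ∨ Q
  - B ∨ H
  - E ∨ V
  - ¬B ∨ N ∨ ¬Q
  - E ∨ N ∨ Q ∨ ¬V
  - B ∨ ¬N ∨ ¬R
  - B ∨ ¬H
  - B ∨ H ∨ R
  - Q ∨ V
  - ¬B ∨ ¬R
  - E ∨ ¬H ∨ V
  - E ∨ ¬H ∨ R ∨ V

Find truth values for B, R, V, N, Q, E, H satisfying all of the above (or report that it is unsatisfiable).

The formula is unsatisfiable.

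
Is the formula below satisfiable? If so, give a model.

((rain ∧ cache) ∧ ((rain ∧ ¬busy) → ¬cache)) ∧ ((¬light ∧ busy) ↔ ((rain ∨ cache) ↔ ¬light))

light: False, cache: True, busy: True, rain: True

  (rain ∧ cache) ∧ ((rain ∧ ¬busy) → ¬cache) = True
    rain ∧ cache = True
    (rain ∧ ¬busy) → ¬cache = True
      rain ∧ ¬busy = False
        ¬busy = False
      ¬cache = False
  (¬light ∧ busy) ↔ ((rain ∨ cache) ↔ ¬light) = True
    ¬light ∧ busy = True
      ¬light = True
    (rain ∨ cache) ↔ ¬light = True
      rain ∨ cache = True
      ¬light = True
Both conjuncts True, so the formula holds.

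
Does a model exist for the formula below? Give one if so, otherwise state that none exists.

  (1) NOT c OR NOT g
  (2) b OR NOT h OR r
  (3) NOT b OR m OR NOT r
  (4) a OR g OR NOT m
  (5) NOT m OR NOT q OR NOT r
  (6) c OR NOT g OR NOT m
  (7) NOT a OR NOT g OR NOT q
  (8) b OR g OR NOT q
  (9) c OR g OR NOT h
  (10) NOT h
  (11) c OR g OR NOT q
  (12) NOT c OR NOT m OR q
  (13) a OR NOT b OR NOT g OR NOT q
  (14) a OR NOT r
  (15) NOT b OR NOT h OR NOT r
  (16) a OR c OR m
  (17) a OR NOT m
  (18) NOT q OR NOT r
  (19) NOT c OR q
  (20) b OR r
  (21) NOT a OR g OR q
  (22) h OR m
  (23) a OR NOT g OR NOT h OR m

Unit clause (NOT h) forces h = False.
In (h OR m) only m is left, so m = True.
In (a OR NOT m) only a is left, so a = True.
Set g = False.
  then (NOT a OR g OR q) forces q = True.
  then (NOT m OR NOT q OR NOT r) forces r = False.
  then (b OR g OR NOT q) forces b = True.
  then (c OR g OR NOT q) forces c = True.
All clauses satisfied.

g=F, m=T, c=T, b=T, a=T, q=T, r=F, h=F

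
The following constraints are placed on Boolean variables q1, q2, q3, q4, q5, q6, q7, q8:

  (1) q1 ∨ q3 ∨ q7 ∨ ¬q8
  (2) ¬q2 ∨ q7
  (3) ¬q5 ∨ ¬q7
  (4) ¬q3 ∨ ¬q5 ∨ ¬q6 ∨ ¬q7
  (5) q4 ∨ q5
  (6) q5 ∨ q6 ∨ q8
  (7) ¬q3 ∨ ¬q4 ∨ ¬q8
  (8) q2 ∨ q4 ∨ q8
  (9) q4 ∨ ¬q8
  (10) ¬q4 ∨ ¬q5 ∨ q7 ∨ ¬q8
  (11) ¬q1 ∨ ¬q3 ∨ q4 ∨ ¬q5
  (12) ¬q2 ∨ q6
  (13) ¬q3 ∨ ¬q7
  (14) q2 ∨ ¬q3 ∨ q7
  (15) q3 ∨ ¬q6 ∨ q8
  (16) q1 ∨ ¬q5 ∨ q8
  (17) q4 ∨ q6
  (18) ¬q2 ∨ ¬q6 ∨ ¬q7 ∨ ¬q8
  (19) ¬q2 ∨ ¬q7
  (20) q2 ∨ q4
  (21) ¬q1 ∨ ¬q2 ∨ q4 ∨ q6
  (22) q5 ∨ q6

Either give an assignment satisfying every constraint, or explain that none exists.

Set q1 = True.
Try q2 = True:
  (¬q2 ∨ q7) forces q7 = True.
  clause (¬q2 ∨ ¬q7) is falsified — backtrack.
So q2 = False.
  then (q2 ∨ q4) forces q4 = True.
Set q3 = False.
Set q5 = False.
  then (q5 ∨ q6) forces q6 = True.
  then (q3 ∨ ¬q6 ∨ q8) forces q8 = True.
Set q7 = False.
All clauses satisfied.

q1 = True, q2 = False, q3 = False, q4 = True, q5 = False, q6 = True, q7 = False, q8 = True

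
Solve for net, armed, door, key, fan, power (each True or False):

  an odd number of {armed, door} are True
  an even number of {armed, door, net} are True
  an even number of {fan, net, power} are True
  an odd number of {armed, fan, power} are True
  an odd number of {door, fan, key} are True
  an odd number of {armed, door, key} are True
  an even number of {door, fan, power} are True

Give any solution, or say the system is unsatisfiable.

net=T, armed=F, door=T, key=F, fan=F, power=T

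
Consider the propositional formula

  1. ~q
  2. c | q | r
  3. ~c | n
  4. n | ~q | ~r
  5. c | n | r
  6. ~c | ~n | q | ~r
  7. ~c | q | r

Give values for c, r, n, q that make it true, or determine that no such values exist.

c = False, r = True, n = True, q = False

Unit clause (~q) forces q = False.
Try c = True:
  (~c | n) forces n = True.
  (~c | ~n | q | ~r) forces r = False.
  clause (~c | q | r) is falsified — backtrack.
So c = False.
  then (c | q | r) forces r = True.
Set n = True.
Check each clause:
  (~q): ~q holds.
  (c | q | r): r holds.
  (~c | n): ~c holds.
  (n | ~q | ~r): n holds.
  (c | n | r): n holds.
  (~c | ~n | q | ~r): ~c holds.
  (~c | q | r): ~c holds.
All clauses satisfied.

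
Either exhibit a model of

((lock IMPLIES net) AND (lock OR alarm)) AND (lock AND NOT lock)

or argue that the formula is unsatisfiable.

Case lock = True: the conjunct NOT lock is False.
Case lock = False: the conjunct lock is False.
Both cases fail — unsatisfiable.

Unsatisfiable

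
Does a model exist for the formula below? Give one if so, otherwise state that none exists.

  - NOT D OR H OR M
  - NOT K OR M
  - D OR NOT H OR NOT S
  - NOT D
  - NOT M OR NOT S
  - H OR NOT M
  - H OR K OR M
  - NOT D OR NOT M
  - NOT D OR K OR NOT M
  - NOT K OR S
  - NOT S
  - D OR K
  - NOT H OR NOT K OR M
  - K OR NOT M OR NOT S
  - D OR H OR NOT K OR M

Case D = True:
  Clause (NOT D) is falsified — contradiction.
Case D = False:
  (NOT S) forces S = False.
  (NOT K OR S) forces K = False.
  Clause (D OR K) is falsified — contradiction.
Both cases fail, so the formula is unsatisfiable.

Unsatisfiable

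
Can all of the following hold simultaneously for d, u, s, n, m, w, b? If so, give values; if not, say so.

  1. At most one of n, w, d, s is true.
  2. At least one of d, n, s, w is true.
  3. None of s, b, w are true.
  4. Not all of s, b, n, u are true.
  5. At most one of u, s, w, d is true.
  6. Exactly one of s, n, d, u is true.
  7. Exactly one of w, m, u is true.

d = True, u = False, s = False, n = False, m = True, w = False, b = False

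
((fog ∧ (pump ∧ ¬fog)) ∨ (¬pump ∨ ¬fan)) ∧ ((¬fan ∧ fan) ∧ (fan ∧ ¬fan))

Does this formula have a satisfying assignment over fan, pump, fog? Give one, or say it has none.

The formula is unsatisfiable.

Case fan = True: the conjunct ¬fan is False.
Case fan = False: the conjunct fan is False.
Both cases fail — unsatisfiable.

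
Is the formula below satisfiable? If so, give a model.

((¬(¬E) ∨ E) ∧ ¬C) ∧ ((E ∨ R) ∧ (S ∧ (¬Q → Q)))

E = True, S = True, Q = True, C = False, R = True

  (¬(¬E) ∨ E) ∧ ¬C = True
    ¬(¬E) ∨ E = True
      ¬(¬E) = True
        ¬E = False
    ¬C = True
  (E ∨ R) ∧ (S ∧ (¬Q → Q)) = True
    E ∨ R = True
    S ∧ (¬Q → Q) = True
      ¬Q → Q = True
        ¬Q = False
Both conjuncts True, so the formula holds.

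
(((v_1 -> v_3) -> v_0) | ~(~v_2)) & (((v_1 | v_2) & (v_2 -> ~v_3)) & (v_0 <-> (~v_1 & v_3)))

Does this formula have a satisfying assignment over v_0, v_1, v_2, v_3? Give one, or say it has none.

v_0 = False, v_1 = True, v_2 = False, v_3 = False

  ((v_1 -> v_3) -> v_0) | ~(~v_2) = True
    (v_1 -> v_3) -> v_0 = True
      v_1 -> v_3 = False
    ~(~v_2) = False
      ~v_2 = True
  ((v_1 | v_2) & (v_2 -> ~v_3)) & (v_0 <-> (~v_1 & v_3)) = True
    (v_1 | v_2) & (v_2 -> ~v_3) = True
      v_1 | v_2 = True
      v_2 -> ~v_3 = True
        ~v_3 = True
    v_0 <-> (~v_1 & v_3) = True
      ~v_1 & v_3 = False
        ~v_1 = False
Both conjuncts True, so the formula holds.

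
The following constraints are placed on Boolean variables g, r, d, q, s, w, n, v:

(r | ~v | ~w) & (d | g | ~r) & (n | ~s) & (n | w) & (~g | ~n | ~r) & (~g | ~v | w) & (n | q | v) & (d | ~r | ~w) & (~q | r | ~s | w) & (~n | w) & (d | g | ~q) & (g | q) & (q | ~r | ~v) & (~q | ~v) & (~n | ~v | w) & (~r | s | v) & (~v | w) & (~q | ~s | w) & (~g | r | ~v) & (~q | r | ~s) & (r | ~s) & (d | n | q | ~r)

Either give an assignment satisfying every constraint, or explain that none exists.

g = True, r = False, d = False, q = True, s = False, w = True, n = True, v = False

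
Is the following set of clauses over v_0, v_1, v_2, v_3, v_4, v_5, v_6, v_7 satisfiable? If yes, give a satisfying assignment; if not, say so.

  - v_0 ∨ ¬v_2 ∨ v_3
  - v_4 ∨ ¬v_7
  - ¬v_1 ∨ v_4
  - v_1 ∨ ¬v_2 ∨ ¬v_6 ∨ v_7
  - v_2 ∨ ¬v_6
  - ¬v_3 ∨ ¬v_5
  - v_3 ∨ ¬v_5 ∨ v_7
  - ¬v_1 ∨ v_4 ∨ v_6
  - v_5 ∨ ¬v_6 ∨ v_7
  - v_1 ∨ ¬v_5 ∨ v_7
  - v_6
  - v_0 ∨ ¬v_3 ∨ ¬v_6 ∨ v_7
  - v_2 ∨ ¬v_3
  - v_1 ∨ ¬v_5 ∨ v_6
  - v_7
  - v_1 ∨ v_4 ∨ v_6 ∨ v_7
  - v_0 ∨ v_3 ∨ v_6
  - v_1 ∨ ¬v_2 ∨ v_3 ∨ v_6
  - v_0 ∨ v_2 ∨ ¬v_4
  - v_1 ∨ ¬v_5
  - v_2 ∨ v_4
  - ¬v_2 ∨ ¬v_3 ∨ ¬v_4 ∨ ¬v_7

Unit clause (v_6) forces v_6 = True.
Unit clause (v_7) forces v_7 = True.
In (v_4 ∨ ¬v_7) only v_4 is left, so v_4 = True.
In (v_2 ∨ ¬v_6) only v_2 is left, so v_2 = True.
In (¬v_2 ∨ ¬v_3 ∨ ¬v_4 ∨ ¬v_7) only ¬v_3 is left, so v_3 = False.
In (v_0 ∨ ¬v_2 ∨ v_3) only v_0 is left, so v_0 = True.
Set v_1 = True.
Set v_5 = False.
All clauses satisfied.

v_0: True, v_1: True, v_2: True, v_3: False, v_4: True, v_5: False, v_6: True, v_7: True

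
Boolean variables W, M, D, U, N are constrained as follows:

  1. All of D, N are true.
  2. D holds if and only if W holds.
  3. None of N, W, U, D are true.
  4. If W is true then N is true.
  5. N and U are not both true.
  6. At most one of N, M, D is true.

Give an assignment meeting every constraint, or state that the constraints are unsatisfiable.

The formula is unsatisfiable.

Case D = True:
  Constraint (3) is violated (D=T) — contradiction.
Case D = False:
  Constraint (1) is violated (D=F) — contradiction.
Both cases fail — unsatisfiable.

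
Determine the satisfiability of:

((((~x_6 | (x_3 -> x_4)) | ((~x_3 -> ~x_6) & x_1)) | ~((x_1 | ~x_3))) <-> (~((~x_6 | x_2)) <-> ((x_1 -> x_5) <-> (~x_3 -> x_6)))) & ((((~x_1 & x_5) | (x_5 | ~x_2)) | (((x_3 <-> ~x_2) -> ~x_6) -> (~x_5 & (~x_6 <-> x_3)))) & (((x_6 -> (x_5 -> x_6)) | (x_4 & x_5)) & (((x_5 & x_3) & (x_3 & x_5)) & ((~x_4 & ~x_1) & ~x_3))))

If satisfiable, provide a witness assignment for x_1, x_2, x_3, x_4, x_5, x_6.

Unsatisfiable

Case x_3 = True: the conjunct ~x_3 is False.
Case x_3 = False: the conjunct x_3 is False.
Both cases fail — unsatisfiable.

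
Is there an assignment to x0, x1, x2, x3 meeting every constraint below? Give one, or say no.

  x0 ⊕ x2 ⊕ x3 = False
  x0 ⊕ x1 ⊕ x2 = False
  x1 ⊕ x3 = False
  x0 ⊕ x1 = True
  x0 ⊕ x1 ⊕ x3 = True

x0 = True, x1 = False, x2 = True, x3 = False

x0 ⊕ x2 ⊕ x3 = T ⊕ T ⊕ F = False ✓
x0 ⊕ x1 ⊕ x2 = T ⊕ F ⊕ T = False ✓
x1 ⊕ x3 = F ⊕ F = False ✓
x0 ⊕ x1 = T ⊕ F = True ✓
x0 ⊕ x1 ⊕ x3 = T ⊕ F ⊕ F = True ✓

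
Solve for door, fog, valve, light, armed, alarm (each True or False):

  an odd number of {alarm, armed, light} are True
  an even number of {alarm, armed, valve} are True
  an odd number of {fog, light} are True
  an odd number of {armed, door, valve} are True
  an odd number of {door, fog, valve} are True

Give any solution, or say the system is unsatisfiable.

door = True; fog = False; valve = False; light = True; armed = False; alarm = False

{alarm, armed, light}: 1 true → odd ✓
{alarm, armed, valve}: 0 true → even ✓
{fog, light}: 1 true → odd ✓
{armed, door, valve}: 1 true → odd ✓
{door, fog, valve}: 1 true → odd ✓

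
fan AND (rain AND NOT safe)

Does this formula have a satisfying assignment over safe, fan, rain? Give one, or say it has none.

safe = False; fan = True; rain = True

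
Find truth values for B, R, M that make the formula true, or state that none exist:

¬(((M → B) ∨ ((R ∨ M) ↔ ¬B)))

UNSATISFIABLE

Case M = True: the formula simplifies to ¬((B ∨ ¬B)).
  B = True: this becomes ¬((True ∨ False)) = False.
  B = False: this becomes ¬((False ∨ True)) = False.
Case M = False: the formula becomes ¬((True ∨ (R ↔ ¬B))) = False.
Both cases fail — unsatisfiable.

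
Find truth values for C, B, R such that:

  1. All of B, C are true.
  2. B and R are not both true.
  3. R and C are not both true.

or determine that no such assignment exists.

C=T; B=T; R=F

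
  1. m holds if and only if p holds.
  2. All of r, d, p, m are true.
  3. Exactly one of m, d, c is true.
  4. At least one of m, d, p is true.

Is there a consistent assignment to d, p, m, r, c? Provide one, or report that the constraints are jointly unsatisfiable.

No satisfying assignment exists.

Case d = True:
  (2) forces r = True.
  (2) forces p = True.
  (1) with p=T forces m = True.
  Constraint (3) is violated (m=T, d=T) — contradiction.
Case d = False:
  Constraint (2) is violated (d=F) — contradiction.
Both cases fail — unsatisfiable.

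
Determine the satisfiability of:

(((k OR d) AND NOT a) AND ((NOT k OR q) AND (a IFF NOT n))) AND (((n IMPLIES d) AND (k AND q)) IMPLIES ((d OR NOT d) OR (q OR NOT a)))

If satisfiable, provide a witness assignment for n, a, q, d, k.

n=T; a=F; q=F; d=T; k=F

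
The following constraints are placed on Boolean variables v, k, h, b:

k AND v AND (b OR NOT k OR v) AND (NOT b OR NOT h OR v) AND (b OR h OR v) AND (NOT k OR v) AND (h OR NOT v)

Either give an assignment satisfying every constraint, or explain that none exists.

Unit clause (k) forces k = True.
Unit clause (v) forces v = True.
In (h OR NOT v) only h is left, so h = True.
Set b = False.
Check each clause:
  (k): k holds.
  (v): v holds.
  (b OR NOT k OR v): v holds.
  (NOT b OR NOT h OR v): NOT b holds.
  (b OR h OR v): h holds.
  (NOT k OR v): v holds.
  (h OR NOT v): h holds.
All clauses satisfied.

v = True, k = True, h = True, b = False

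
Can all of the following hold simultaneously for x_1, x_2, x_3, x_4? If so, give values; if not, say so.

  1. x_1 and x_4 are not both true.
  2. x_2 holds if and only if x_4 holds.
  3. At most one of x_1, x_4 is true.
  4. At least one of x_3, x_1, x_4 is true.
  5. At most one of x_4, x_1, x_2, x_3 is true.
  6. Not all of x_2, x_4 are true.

x_1 = False; x_2 = False; x_3 = True; x_4 = False

  (1) x_1=F, x_4=F — not both ✓
  (2) x_2=F, x_4=F — same ✓
  (3) {x_1, x_4}: 0 true — at most one ✓
  (4) {x_3, x_1, x_4}: 1 true — at least one ✓
  (5) {x_4, x_1, x_2, x_3}: 1 true — at most one ✓
  (6) {x_2, x_4}: 0/2 true — not all ✓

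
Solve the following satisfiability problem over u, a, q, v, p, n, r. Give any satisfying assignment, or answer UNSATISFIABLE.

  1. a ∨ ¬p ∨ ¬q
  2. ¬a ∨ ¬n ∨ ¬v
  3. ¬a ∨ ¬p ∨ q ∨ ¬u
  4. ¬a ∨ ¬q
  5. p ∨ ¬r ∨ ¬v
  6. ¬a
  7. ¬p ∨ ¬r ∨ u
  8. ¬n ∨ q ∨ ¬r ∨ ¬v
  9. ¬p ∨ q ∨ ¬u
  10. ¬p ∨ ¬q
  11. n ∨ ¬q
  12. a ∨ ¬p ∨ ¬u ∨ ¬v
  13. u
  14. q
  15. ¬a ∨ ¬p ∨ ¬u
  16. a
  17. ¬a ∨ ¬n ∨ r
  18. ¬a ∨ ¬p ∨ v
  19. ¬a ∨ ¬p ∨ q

UNSATISFIABLE

Case a = True:
  Clause (¬a) is falsified — contradiction.
Case a = False:
  Clause (a) is falsified — contradiction.
Both cases fail, so the formula is unsatisfiable.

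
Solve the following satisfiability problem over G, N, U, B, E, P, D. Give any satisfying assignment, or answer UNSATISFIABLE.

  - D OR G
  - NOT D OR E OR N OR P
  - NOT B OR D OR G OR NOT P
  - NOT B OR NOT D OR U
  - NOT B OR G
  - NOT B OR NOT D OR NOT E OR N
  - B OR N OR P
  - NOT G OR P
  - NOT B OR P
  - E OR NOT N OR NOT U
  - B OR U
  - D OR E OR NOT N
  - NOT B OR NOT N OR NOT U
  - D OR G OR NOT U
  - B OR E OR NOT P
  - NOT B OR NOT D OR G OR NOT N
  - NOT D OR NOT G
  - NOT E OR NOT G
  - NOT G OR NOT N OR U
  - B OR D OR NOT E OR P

G = True, N = False, U = False, B = True, E = False, P = True, D = False

Set G = True.
  then (NOT G OR P) forces P = True.
  then (NOT D OR NOT G) forces D = False.
  then (NOT E OR NOT G) forces E = False.
  then (D OR E OR NOT N) forces N = False.
  then (B OR E OR NOT P) forces B = True.
Set U = False.
All clauses satisfied.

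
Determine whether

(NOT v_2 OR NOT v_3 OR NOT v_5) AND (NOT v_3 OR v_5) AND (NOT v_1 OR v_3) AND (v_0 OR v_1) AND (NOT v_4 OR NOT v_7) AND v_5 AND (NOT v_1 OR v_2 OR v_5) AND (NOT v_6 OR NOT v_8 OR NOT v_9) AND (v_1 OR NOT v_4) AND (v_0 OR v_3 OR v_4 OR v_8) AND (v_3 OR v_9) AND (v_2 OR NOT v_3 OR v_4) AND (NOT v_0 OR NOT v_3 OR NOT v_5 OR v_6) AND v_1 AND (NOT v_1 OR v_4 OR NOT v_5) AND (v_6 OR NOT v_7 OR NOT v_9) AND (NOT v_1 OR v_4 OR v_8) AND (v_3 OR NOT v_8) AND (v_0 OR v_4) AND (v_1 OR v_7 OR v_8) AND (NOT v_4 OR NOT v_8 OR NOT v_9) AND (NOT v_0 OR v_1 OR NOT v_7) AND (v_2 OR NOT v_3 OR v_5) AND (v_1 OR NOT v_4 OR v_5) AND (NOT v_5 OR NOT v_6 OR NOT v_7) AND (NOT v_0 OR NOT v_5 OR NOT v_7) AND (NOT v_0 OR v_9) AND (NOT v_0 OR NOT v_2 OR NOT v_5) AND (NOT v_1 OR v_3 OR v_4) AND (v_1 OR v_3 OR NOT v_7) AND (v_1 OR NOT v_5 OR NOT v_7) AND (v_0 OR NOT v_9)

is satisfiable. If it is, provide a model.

Unit clause (v_5) forces v_5 = True.
Unit clause (v_1) forces v_1 = True.
In (NOT v_1 OR v_4 OR NOT v_5) only v_4 is left, so v_4 = True.
In (NOT v_1 OR v_3) only v_3 is left, so v_3 = True.
In (NOT v_4 OR NOT v_7) only NOT v_7 is left, so v_7 = False.
In (NOT v_2 OR NOT v_3 OR NOT v_5) only NOT v_2 is left, so v_2 = False.
Set v_0 = False.
  then (v_0 OR NOT v_9) forces v_9 = False.
Set v_6 = False.
Set v_8 = False.
All clauses satisfied.

v_0=F; v_1=T; v_2=F; v_3=T; v_4=T; v_5=T; v_6=F; v_7=F; v_8=F; v_9=F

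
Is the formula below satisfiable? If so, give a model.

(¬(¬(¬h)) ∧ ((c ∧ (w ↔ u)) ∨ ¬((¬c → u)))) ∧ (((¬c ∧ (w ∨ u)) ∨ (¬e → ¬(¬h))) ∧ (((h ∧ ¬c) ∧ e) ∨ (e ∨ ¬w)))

w = False, c = True, u = False, h = False, e = True

  ¬(¬(¬h)) ∧ ((c ∧ (w ↔ u)) ∨ ¬((¬c → u))) = True
    ¬(¬(¬h)) = True
      ¬(¬h) = False
        ¬h = True
    (c ∧ (w ↔ u)) ∨ ¬((¬c → u)) = True
      c ∧ (w ↔ u) = True
        w ↔ u = True
      ¬((¬c → u)) = False
        ¬c → u = True
          ¬c = False
  ((¬c ∧ (w ∨ u)) ∨ (¬e → ¬(¬h))) ∧ (((h ∧ ¬c) ∧ e) ∨ (e ∨ ¬w)) = True
    (¬c ∧ (w ∨ u)) ∨ (¬e → ¬(¬h)) = True
      ¬c ∧ (w ∨ u) = False
        ¬c = False
        w ∨ u = False
      ¬e → ¬(¬h) = True
        ¬e = False
        ¬(¬h) = False
          ¬h = True
    ((h ∧ ¬c) ∧ e) ∨ (e ∨ ¬w) = True
      (h ∧ ¬c) ∧ e = False
        h ∧ ¬c = False
          ¬c = False
      e ∨ ¬w = True
        ¬w = True
Both conjuncts True, so the formula holds.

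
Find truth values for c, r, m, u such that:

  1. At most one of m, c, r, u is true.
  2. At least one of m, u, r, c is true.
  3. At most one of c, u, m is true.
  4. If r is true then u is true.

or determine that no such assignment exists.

c = False; r = False; m = False; u = True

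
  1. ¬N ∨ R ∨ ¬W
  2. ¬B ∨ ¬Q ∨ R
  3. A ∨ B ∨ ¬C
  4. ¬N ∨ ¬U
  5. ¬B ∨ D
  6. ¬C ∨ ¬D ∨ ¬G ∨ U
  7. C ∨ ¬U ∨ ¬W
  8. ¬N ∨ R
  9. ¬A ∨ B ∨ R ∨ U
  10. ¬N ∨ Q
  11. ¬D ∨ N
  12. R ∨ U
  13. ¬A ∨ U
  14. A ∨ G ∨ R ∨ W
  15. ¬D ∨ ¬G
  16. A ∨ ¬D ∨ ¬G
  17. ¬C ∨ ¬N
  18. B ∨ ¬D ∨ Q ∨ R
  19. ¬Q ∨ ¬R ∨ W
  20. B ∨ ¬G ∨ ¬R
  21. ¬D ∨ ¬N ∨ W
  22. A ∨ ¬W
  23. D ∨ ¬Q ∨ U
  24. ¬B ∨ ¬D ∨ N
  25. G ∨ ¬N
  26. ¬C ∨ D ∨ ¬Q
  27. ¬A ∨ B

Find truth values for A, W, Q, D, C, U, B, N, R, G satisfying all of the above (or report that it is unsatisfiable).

Try A = True:
  (¬A ∨ U) forces U = True.
  (¬N ∨ ¬U) forces N = False.
  (¬D ∨ N) forces D = False.
  (¬B ∨ D) forces B = False.
  clause (¬A ∨ B) is falsified — backtrack.
So A = False.
  then (A ∨ ¬W) forces W = False.
Set Q = False.
  then (¬N ∨ Q) forces N = False.
  then (¬D ∨ N) forces D = False.
  then (¬B ∨ D) forces B = False.
  then (A ∨ B ∨ ¬C) forces C = False.
Set U = False.
  then (R ∨ U) forces R = True.
  then (B ∨ ¬G ∨ ¬R) forces G = False.
All clauses satisfied.

A = False, W = False, Q = False, D = False, C = False, U = False, B = False, N = False, R = True, G = False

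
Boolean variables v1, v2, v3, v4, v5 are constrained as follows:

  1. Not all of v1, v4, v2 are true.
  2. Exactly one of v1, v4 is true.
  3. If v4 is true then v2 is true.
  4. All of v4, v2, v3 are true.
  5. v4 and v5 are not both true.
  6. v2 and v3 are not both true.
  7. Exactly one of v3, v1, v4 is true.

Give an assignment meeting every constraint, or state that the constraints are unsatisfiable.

Case v3 = True:
  (4) forces v4 = True.
  Constraint (7) is violated (v3=T, v4=T) — contradiction.
Case v3 = False:
  Constraint (4) is violated (v3=F) — contradiction.
Both cases fail — unsatisfiable.

Unsatisfiable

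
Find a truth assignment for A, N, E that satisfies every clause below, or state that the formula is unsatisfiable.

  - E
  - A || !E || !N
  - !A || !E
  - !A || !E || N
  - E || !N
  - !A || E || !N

A=F, N=F, E=T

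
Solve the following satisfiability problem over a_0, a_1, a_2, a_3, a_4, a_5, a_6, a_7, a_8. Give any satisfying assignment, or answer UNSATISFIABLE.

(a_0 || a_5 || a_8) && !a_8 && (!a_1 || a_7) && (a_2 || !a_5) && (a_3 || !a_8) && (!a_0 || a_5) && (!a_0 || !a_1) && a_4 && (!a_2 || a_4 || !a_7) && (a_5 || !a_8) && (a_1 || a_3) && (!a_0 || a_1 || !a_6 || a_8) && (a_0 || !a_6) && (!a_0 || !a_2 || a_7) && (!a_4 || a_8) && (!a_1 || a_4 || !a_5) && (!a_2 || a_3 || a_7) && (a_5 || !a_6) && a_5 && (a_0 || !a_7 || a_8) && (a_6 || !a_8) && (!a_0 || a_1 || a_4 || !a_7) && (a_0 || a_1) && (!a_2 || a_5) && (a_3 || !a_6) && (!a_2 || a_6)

Case a_4 = True:
  (!a_8) forces a_8 = False.
  Clause (!a_4 || a_8) is falsified — contradiction.
Case a_4 = False:
  Clause (a_4) is falsified — contradiction.
Both cases fail, so the formula is unsatisfiable.

The formula is unsatisfiable.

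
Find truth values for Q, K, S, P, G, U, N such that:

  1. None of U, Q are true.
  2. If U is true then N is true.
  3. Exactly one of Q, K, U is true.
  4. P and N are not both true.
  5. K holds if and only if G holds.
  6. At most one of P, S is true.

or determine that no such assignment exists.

Q: False; K: True; S: True; P: False; G: True; U: False; N: False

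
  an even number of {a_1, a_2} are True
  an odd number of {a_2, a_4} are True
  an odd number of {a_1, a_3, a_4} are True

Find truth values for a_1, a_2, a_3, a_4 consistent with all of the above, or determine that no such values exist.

a_1=F; a_2=F; a_3=F; a_4=T

{a_1, a_2}: 0 true → even ✓
{a_2, a_4}: 1 true → odd ✓
{a_1, a_3, a_4}: 1 true → odd ✓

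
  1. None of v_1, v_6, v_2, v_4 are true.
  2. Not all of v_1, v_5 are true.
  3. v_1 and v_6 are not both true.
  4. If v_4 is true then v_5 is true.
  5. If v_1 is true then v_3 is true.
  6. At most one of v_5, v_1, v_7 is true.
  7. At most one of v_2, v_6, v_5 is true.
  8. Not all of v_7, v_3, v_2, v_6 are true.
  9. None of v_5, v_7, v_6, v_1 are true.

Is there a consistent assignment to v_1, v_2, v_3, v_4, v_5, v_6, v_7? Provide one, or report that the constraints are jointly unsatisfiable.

v_1=F, v_2=F, v_3=F, v_4=F, v_5=F, v_6=F, v_7=F

  (1) {v_1, v_6, v_2, v_4}: 0 true — none ✓
  (2) {v_1, v_5}: 0/2 true — not all ✓
  (3) v_1=F, v_6=F — not both ✓
  (4) v_4=F ⇒ v_5: vacuous ✓
  (5) v_1=F ⇒ v_3: vacuous ✓
  (6) {v_5, v_1, v_7}: 0 true — at most one ✓
  (7) {v_2, v_6, v_5}: 0 true — at most one ✓
  (8) {v_7, v_3, v_2, v_6}: 0/4 true — not all ✓
  (9) {v_5, v_7, v_6, v_1}: 0 true — none ✓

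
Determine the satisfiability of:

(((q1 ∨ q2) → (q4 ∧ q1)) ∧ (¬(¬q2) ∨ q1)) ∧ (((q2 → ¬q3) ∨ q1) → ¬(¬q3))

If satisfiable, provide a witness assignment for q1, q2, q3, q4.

q1=T, q2=F, q3=T, q4=T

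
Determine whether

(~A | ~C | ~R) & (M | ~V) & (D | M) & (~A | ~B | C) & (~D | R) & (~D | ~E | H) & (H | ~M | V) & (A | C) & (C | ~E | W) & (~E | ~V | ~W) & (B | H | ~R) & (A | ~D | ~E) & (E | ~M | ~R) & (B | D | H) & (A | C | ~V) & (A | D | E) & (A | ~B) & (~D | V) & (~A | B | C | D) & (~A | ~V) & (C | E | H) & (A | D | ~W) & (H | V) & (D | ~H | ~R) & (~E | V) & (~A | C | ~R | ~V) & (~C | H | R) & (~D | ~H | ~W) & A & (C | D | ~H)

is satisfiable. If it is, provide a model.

Unit clause (A) forces A = True.
In (~A | ~V) only ~V is left, so V = False.
In (H | V) only H is left, so H = True.
In (~E | V) only ~E is left, so E = False.
In (~D | V) only ~D is left, so D = False.
In (D | ~H | ~R) only ~R is left, so R = False.
In (C | D | ~H) only C is left, so C = True.
In (D | M) only M is left, so M = True.
Set W = False.
Set B = False.
All clauses satisfied.

M: True, W: False, A: True, R: False, E: False, C: True, H: True, D: False, B: False, V: False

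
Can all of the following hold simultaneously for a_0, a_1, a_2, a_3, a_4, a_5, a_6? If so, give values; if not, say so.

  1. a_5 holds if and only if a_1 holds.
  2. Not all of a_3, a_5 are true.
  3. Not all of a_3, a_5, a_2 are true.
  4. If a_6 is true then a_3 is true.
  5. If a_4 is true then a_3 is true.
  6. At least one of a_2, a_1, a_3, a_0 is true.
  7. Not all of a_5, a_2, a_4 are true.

a_0 = True; a_1 = False; a_2 = False; a_3 = True; a_4 = False; a_5 = False; a_6 = False

  (1) a_5=F, a_1=F — same ✓
  (2) {a_3, a_5}: 1/2 true — not all ✓
  (3) {a_3, a_5, a_2}: 1/3 true — not all ✓
  (4) a_6=F ⇒ a_3: vacuous ✓
  (5) a_4=F ⇒ a_3: vacuous ✓
  (6) {a_2, a_1, a_3, a_0}: 2 true — at least one ✓
  (7) {a_5, a_2, a_4}: 0/3 true — not all ✓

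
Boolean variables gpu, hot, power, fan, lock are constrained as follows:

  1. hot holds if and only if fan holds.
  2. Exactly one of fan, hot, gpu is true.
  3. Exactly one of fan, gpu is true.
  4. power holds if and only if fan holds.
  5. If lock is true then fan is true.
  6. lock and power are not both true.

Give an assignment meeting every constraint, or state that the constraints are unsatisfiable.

gpu = True, hot = False, power = False, fan = False, lock = False

  (1) hot=F, fan=F — same ✓
  (2) {fan, hot, gpu}: 1 true — exactly one ✓
  (3) {fan, gpu}: 1 true — exactly one ✓
  (4) power=F, fan=F — same ✓
  (5) lock=F ⇒ fan: vacuous ✓
  (6) lock=F, power=F — not both ✓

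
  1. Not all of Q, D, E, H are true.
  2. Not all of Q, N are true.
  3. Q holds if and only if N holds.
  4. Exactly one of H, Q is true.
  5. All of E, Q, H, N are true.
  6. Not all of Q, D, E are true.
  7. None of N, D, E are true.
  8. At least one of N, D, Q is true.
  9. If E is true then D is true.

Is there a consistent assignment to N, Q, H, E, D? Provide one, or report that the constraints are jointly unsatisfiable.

Unsatisfiable

Case N = True:
  Constraint (7) is violated (N=T) — contradiction.
Case N = False:
  Constraint (5) is violated (N=F) — contradiction.
Both cases fail — unsatisfiable.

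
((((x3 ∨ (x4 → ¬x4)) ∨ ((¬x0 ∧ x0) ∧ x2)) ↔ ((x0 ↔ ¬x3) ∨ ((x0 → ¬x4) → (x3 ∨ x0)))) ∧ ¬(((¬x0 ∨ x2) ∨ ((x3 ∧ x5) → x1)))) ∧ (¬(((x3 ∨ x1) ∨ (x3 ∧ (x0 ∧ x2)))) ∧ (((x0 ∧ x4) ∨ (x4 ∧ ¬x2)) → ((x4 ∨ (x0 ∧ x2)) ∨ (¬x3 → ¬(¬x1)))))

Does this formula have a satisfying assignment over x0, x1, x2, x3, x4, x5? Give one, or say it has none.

No satisfying assignment exists.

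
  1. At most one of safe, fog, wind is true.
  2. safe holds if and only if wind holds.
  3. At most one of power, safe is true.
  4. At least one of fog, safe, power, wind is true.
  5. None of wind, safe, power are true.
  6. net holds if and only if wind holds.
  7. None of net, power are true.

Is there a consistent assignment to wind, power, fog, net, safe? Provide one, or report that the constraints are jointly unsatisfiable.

wind = False; power = False; fog = True; net = False; safe = False

  (1) {safe, fog, wind}: 1 true — at most one ✓
  (2) safe=F, wind=F — same ✓
  (3) {power, safe}: 0 true — at most one ✓
  (4) {fog, safe, power, wind}: 1 true — at least one ✓
  (5) {wind, safe, power}: 0 true — none ✓
  (6) net=F, wind=F — same ✓
  (7) {net, power}: 0 true — none ✓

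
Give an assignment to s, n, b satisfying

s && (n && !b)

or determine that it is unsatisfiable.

s: True, n: True, b: False

  n && !b = True
    !b = True
Both conjuncts True, so the formula holds.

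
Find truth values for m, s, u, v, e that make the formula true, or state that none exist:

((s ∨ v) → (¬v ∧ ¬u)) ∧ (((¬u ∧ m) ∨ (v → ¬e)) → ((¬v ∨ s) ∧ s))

m = False, s = True, u = False, v = False, e = True

  (s ∨ v) → (¬v ∧ ¬u) = True
    s ∨ v = True
    ¬v ∧ ¬u = True
      ¬v = True
      ¬u = True
  ((¬u ∧ m) ∨ (v → ¬e)) → ((¬v ∨ s) ∧ s) = True
    (¬u ∧ m) ∨ (v → ¬e) = True
      ¬u ∧ m = False
        ¬u = True
      v → ¬e = True
        ¬e = False
    (¬v ∨ s) ∧ s = True
      ¬v ∨ s = True
        ¬v = True
Both conjuncts True, so the formula holds.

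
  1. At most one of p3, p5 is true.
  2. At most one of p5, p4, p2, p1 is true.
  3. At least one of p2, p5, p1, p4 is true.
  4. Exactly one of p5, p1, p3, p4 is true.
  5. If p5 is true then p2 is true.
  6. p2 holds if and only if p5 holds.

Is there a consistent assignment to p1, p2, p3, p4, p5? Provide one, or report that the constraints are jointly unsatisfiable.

p1=T; p2=F; p3=F; p4=F; p5=F

  (1) {p3, p5}: 0 true — at most one ✓
  (2) {p5, p4, p2, p1}: 1 true — at most one ✓
  (3) {p2, p5, p1, p4}: 1 true — at least one ✓
  (4) {p5, p1, p3, p4}: 1 true — exactly one ✓
  (5) p5=F ⇒ p2: vacuous ✓
  (6) p2=F, p5=F — same ✓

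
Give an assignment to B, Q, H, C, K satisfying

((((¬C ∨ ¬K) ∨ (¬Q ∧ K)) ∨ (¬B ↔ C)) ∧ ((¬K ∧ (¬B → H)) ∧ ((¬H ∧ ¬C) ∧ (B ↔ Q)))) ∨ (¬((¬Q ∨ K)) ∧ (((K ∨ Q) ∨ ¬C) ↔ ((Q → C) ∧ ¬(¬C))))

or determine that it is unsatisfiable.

B=T, Q=T, H=F, C=F, K=F

  ((((¬C ∨ ¬K) ∨ (¬Q ∧ K)) ∨ (¬B ↔ C)) ∧ ((¬K ∧ (¬B → H)) ∧ ((¬H ∧ ¬C) ∧ (B ↔ Q)))) ∨ (¬((¬Q ∨ K)) ∧ (((K ∨ Q) ∨ ¬C) ↔ ((Q → C) ∧ ¬(¬C)))) = True
    (((¬C ∨ ¬K) ∨ (¬Q ∧ K)) ∨ (¬B ↔ C)) ∧ ((¬K ∧ (¬B → H)) ∧ ((¬H ∧ ¬C) ∧ (B ↔ Q))) = True
      ((¬C ∨ ¬K) ∨ (¬Q ∧ K)) ∨ (¬B ↔ C) = True
        (¬C ∨ ¬K) ∨ (¬Q ∧ K) = True
          ¬C ∨ ¬K = True
            ¬C = True
            ¬K = True
          ¬Q ∧ K = False
            ¬Q = False
        ¬B ↔ C = True
          ¬B = False
      (¬K ∧ (¬B → H)) ∧ ((¬H ∧ ¬C) ∧ (B ↔ Q)) = True
        ¬K ∧ (¬B → H) = True
          ¬K = True
          ¬B → H = True
            ¬B = False
        (¬H ∧ ¬C) ∧ (B ↔ Q) = True
          ¬H ∧ ¬C = True
            ¬H = True
            ¬C = True
          B ↔ Q = True
    ¬((¬Q ∨ K)) ∧ (((K ∨ Q) ∨ ¬C) ↔ ((Q → C) ∧ ¬(¬C))) = False
      ¬((¬Q ∨ K)) = True
        ¬Q ∨ K = False
          ¬Q = False
      ((K ∨ Q) ∨ ¬C) ↔ ((Q → C) ∧ ¬(¬C)) = False
        (K ∨ Q) ∨ ¬C = True
          K ∨ Q = True
          ¬C = True
        (Q → C) ∧ ¬(¬C) = False
          Q → C = False
          ¬(¬C) = False
            ¬C = True
The formula evaluates to True.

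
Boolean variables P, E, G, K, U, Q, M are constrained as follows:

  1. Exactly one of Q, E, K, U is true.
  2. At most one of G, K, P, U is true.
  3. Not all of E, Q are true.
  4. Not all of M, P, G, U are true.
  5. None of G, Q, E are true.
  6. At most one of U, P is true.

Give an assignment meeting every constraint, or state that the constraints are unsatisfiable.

P = False, E = False, G = False, K = False, U = True, Q = False, M = True

  (1) {Q, E, K, U}: 1 true — exactly one ✓
  (2) {G, K, P, U}: 1 true — at most one ✓
  (3) {E, Q}: 0/2 true — not all ✓
  (4) {M, P, G, U}: 2/4 true — not all ✓
  (5) {G, Q, E}: 0 true — none ✓
  (6) {U, P}: 1 true — at most one ✓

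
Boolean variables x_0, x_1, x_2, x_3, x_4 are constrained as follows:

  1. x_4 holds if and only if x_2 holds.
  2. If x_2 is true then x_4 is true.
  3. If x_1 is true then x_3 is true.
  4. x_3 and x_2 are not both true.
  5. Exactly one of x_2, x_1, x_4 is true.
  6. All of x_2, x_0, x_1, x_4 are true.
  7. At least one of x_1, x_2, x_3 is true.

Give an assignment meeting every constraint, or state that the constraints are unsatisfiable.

Unsatisfiable

Case x_2 = True:
  (1) with x_2=T forces x_4 = True.
  Constraint (5) is violated (x_2=T, x_4=T) — contradiction.
Case x_2 = False:
  Constraint (6) is violated (x_2=F) — contradiction.
Both cases fail — unsatisfiable.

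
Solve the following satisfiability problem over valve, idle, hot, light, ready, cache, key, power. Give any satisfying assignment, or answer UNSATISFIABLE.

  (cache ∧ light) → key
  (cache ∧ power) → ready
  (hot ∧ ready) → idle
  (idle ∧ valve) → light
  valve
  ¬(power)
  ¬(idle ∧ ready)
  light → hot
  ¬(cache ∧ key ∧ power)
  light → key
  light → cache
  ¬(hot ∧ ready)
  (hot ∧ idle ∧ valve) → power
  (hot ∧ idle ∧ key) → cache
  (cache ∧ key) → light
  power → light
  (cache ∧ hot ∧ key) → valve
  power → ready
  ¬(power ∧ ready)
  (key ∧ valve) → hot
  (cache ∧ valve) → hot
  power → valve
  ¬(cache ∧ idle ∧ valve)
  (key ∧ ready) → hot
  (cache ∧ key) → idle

Unit clause (valve) forces valve = True.
Unit clause (¬power) forces power = False.
Try idle = True:
  (¬idle ∨ light ∨ ¬valve) forces light = True.
  (hot ∨ ¬light) forces hot = True.
  clause (¬hot ∨ ¬idle ∨ power ∨ ¬valve) is falsified — backtrack.
So idle = False.
Set hot = False.
  then (hot ∨ ¬key ∨ ¬valve) forces key = False.
  then (hot ∨ ¬light) forces light = False.
  then (¬cache ∨ hot ∨ ¬valve) forces cache = False.
Set ready = True.
All clauses satisfied.

valve: True, idle: False, hot: False, light: False, ready: True, cache: False, key: False, power: False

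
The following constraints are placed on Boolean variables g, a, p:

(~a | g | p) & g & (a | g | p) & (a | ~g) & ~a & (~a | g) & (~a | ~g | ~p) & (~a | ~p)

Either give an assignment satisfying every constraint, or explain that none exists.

Case g = True:
  (a | ~g) forces a = True.
  Clause (~a) is falsified — contradiction.
Case g = False:
  Clause (g) is falsified — contradiction.
Both cases fail, so the formula is unsatisfiable.

Unsatisfiable — no assignment works.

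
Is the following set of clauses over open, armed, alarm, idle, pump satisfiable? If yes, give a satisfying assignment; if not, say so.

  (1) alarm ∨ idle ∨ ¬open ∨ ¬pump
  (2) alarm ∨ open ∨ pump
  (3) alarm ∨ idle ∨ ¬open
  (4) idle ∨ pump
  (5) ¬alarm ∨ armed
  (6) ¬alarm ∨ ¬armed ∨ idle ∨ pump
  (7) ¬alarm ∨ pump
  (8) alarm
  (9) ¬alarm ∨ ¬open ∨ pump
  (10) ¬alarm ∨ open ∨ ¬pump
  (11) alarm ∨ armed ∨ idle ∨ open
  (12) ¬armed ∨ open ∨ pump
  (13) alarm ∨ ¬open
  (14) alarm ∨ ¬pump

Unit clause (alarm) forces alarm = True.
In (¬alarm ∨ armed) only armed is left, so armed = True.
In (¬alarm ∨ pump) only pump is left, so pump = True.
In (¬alarm ∨ open ∨ ¬pump) only open is left, so open = True.
Set idle = False.
All clauses satisfied.

open = True, armed = True, alarm = True, idle = False, pump = True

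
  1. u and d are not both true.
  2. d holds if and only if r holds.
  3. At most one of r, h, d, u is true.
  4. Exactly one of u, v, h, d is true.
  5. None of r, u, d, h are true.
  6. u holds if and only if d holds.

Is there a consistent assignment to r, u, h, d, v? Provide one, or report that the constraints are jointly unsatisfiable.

r = False, u = False, h = False, d = False, v = True

  (1) u=F, d=F — not both ✓
  (2) d=F, r=F — same ✓
  (3) {r, h, d, u}: 0 true — at most one ✓
  (4) {u, v, h, d}: 1 true — exactly one ✓
  (5) {r, u, d, h}: 0 true — none ✓
  (6) u=F, d=F — same ✓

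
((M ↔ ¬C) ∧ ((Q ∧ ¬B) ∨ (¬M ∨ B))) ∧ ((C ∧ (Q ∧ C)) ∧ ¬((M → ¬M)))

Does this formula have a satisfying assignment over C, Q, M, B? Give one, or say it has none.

Case M = True: the formula simplifies to (¬C ∧ ((Q ∧ ¬B) ∨ B)) ∧ (C ∧ (Q ∧ C)).
  C = True: the conjunct ¬C is False.
  C = False: the conjunct C is False.
Case M = False: the conjunct ¬((M → ¬M)) becomes ¬((False → True)) = False.
Both cases fail — unsatisfiable.

Unsatisfiable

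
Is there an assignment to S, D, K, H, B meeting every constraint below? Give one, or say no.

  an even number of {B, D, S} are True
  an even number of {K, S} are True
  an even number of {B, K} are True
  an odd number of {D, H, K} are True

S: False, D: False, K: False, H: True, B: False

{B, D, S}: 0 true → even ✓
{K, S}: 0 true → even ✓
{B, K}: 0 true → even ✓
{D, H, K}: 1 true → odd ✓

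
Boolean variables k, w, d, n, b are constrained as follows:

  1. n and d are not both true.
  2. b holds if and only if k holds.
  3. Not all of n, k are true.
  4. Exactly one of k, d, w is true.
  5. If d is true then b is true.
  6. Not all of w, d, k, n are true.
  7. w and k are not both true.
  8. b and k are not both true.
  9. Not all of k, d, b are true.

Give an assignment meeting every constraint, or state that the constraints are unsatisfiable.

k = False; w = True; d = False; n = True; b = False

  (1) n=T, d=F — not both ✓
  (2) b=F, k=F — same ✓
  (3) {n, k}: 1/2 true — not all ✓
  (4) {k, d, w}: 1 true — exactly one ✓
  (5) d=F ⇒ b: vacuous ✓
  (6) {w, d, k, n}: 2/4 true — not all ✓
  (7) w=T, k=F — not both ✓
  (8) b=F, k=F — not both ✓
  (9) {k, d, b}: 0/3 true — not all ✓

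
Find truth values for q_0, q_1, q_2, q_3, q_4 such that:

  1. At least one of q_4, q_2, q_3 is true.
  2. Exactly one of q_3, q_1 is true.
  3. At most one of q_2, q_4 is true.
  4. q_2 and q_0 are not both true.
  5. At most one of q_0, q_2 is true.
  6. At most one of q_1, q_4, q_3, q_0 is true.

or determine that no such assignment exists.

q_0 = False; q_1 = False; q_2 = False; q_3 = True; q_4 = False

  (1) {q_4, q_2, q_3}: 1 true — at least one ✓
  (2) {q_3, q_1}: 1 true — exactly one ✓
  (3) {q_2, q_4}: 0 true — at most one ✓
  (4) q_2=F, q_0=F — not both ✓
  (5) {q_0, q_2}: 0 true — at most one ✓
  (6) {q_1, q_4, q_3, q_0}: 1 true — at most one ✓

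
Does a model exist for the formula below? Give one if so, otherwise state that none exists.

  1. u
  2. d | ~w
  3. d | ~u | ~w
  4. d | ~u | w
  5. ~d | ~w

u: True, d: True, w: False

Unit clause (u) forces u = True.
Try d = False:
  (d | ~w) forces w = False.
  clause (d | ~u | w) is falsified — backtrack.
So d = True.
  then (~d | ~w) forces w = False.
All clauses satisfied.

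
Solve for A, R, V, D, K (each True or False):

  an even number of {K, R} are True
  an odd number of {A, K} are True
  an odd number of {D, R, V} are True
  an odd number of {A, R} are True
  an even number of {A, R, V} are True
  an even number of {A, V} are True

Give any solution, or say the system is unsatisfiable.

A = True; R = False; V = True; D = False; K = False

{K, R}: 0 true → even ✓
{A, K}: 1 true → odd ✓
{D, R, V}: 1 true → odd ✓
{A, R}: 1 true → odd ✓
{A, R, V}: 2 true → even ✓
{A, V}: 2 true → even ✓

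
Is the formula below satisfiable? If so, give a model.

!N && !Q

Q=F, N=F

  !N = True
  !Q = True
Both conjuncts True, so the formula holds.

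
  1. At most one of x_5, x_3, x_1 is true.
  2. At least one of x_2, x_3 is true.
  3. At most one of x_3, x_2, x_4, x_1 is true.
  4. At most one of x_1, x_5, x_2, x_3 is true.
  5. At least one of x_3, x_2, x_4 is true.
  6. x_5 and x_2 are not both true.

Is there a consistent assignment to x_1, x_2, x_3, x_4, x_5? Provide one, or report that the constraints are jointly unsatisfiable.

x_1 = False, x_2 = False, x_3 = True, x_4 = False, x_5 = False

  (1) {x_5, x_3, x_1}: 1 true — at most one ✓
  (2) {x_2, x_3}: 1 true — at least one ✓
  (3) {x_3, x_2, x_4, x_1}: 1 true — at most one ✓
  (4) {x_1, x_5, x_2, x_3}: 1 true — at most one ✓
  (5) {x_3, x_2, x_4}: 1 true — at least one ✓
  (6) x_5=F, x_2=F — not both ✓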